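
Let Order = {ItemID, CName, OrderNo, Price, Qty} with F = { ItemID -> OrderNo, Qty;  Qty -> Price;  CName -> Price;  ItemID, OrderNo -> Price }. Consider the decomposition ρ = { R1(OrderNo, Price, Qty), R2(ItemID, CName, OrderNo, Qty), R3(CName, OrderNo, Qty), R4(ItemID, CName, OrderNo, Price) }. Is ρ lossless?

Yes

Chase test. Columns are ItemID, CName, OrderNo, Price, Qty; row i has aⱼ where attribute j ∈ Ri, else bᵢⱼ.
Initial tableau (one row per fragment):
  row 1: b11 b12 a3 a4 a5
  row 2: a1 a2 a3 b24 a5
  row 3: b31 a2 a3 b34 a5
  row 4: a1 a2 a3 a4 b45
Rows 2 and 4 agree on ItemID; apply ItemID→OrderNo, Qty and equate their OrderNo, Qty entries.
Rows 1 and 2 agree on Qty; apply Qty→Price and equate their Price entries.
Rows 1 and 3 agree on Qty; apply Qty→Price and equate their Price entries.
Row 2 is now all distinguished symbols — the join is lossless.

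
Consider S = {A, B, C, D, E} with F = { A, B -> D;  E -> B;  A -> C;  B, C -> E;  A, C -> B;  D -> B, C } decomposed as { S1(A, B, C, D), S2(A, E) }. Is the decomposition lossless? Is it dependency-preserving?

Lossless test: (A)⁺ = {A, B, C, D, E}, which contains all of one fragment — lossless.
Dependency preservation: the restricted closure of {E} across the fragments never reaches {B}, so E → B cannot be enforced without a join — not preserved.

lossless but not dependency-preserving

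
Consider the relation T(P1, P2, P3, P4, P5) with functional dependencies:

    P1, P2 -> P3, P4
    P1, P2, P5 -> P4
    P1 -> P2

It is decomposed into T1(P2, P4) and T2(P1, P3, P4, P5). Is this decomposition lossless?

No

Common attributes: T1 ∩ T2 = {P4}.
No dependency enlarges {P4}, so (P4)⁺ = {P4}.
The closure contains neither all of T1 = {P2, P4} nor all of T2 = {P1, P3, P4, P5}, so the common attributes are not a superkey of either fragment. The join is lossy.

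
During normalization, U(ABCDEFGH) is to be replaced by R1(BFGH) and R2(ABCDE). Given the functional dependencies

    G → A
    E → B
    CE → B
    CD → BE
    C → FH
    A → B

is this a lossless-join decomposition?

No

Common attributes: R1 ∩ R2 = {B}.
No dependency enlarges {B}, so (B)⁺ = {B}.
The closure contains neither all of R1 = {BFGH} nor all of R2 = {ABCDE}, so the common attributes are not a superkey of either fragment. The join is lossy.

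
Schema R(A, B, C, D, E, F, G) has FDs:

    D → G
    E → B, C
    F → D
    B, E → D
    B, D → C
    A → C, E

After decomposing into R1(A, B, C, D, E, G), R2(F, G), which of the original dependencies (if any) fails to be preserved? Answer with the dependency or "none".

Check F → D: no single fragment contains all of {D, F}, and the restricted closure of {F} across the fragments never reaches {D}.
D → G is preserved.
E → B, C is preserved.
B, E → D is preserved.
B, D → C is preserved.
A → C, E is preserved.

F → D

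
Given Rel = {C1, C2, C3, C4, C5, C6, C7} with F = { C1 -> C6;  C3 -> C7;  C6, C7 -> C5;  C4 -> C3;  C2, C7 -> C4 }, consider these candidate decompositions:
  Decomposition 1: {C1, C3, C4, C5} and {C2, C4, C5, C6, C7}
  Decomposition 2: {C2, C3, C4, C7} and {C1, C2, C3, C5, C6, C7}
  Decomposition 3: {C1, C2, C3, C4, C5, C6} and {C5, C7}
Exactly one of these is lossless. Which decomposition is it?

Decomposition 2

Decomposition 1: common = {C4, C5}, closure = {C3, C4, C5, C7} → lossy.
Decomposition 2: common = {C2, C3, C7}, closure = {C2, C3, C4, C7} → lossless.
Decomposition 3: common = {C5}, closure = {C5} → lossy.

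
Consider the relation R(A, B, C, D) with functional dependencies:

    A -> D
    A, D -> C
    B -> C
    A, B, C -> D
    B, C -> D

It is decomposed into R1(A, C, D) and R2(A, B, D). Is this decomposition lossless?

Yes

Common attributes: R1 ∩ R2 = {A, D}.
Closure of {A, D}: A, D → C applies, adding C. So (A, D)⁺ = {A, C, D}.
This closure contains every attribute of R1, so R1 ∩ R2 → R1. The join is lossless.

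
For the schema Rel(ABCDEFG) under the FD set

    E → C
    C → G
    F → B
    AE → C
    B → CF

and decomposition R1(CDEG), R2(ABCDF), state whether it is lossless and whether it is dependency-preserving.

Lossless test: (CD)⁺ = {CDG}, which is a superkey of neither fragment — lossy.
Dependency preservation: AE → C is not contained in any single fragment, but the restricted closure of its left-hand side across the fragments still reaches the right-hand side; the remaining FDs each lie inside some fragment. All dependencies are preserved.

lossy but dependency-preserving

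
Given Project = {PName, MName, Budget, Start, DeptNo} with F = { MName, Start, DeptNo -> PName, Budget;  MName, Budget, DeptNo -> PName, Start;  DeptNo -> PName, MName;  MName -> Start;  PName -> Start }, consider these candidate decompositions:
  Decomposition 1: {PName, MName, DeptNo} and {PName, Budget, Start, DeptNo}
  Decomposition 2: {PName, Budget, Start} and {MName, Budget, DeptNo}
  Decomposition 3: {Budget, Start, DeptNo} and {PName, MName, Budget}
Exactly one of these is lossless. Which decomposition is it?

Decomposition 1: common = {PName, DeptNo}, closure = {PName, MName, Budget, Start, DeptNo} → lossless.
Decomposition 2: common = {Budget}, closure = {Budget} → lossy.
Decomposition 3: common = {Budget}, closure = {Budget} → lossy.

Decomposition 1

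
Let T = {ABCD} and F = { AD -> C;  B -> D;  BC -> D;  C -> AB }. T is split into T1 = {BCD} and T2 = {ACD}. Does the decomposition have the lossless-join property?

Common attributes: T1 ∩ T2 = {CD}.
Closure of {CD}: C → AB applies, adding AB. So (CD)⁺ = {ABCD}.
This closure contains every attribute of T1, so T1 ∩ T2 → T1. The join is lossless.

Yes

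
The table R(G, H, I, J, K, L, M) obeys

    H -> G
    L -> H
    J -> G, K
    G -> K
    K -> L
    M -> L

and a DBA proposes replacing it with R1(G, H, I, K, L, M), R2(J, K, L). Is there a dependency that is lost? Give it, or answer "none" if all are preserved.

H → G lies within R1.
L → H lies within R1.
J → G, K: restricted closure across fragments reaches G, K.
G → K lies within R1.
K → L lies within R1.
M → L lies within R1.
Every dependency is enforceable on the fragments, so the decomposition is dependency-preserving.

none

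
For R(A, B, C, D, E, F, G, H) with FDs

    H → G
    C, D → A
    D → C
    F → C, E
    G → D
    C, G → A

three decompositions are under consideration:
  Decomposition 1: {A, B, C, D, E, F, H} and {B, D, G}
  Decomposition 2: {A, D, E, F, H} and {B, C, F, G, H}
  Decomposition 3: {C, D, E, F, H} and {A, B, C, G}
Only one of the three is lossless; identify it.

Decomposition 1: common = {B, D}, closure = {A, B, C, D} → lossy.
Decomposition 2: common = {F, H}, closure = {A, C, D, E, F, G, H} → lossless.
Decomposition 3: common = {C}, closure = {C} → lossy.

Decomposition 2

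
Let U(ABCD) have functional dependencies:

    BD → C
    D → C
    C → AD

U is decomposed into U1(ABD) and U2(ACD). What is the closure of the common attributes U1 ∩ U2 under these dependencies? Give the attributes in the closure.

ACD

U1 ∩ U2 = {AD}.
D → C applies, adding C
Closure: {ACD}.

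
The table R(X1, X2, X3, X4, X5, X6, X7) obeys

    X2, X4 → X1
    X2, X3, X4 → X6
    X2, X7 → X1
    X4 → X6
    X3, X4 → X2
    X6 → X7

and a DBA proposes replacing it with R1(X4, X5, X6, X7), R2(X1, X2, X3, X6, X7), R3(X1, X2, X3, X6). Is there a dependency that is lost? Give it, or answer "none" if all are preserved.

X3, X4 → X2

Check X3, X4 → X2: no single fragment contains all of {X2, X3, X4}, and the restricted closure of {X3, X4} across the fragments never reaches {X2}.
X2, X4 → X1 is preserved.
X2, X3, X4 → X6 is preserved.
X2, X7 → X1 is preserved.
X4 → X6 is preserved.
X6 → X7 is preserved.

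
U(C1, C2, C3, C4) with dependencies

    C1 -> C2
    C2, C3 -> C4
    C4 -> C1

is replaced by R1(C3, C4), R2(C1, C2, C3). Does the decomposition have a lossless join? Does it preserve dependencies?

Lossless test: (C3)⁺ = {C3}, which is a superkey of neither fragment — lossy.
Dependency preservation: the restricted closure of {C2, C3} across the fragments never reaches {C4}, so C2, C3 → C4 cannot be enforced without a join — not preserved.

lossy and not dependency-preserving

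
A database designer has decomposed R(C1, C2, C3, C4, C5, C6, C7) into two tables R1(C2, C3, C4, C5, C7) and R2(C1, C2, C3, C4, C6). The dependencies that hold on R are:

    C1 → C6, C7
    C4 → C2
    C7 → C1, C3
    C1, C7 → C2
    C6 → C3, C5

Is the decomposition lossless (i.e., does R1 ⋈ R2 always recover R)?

Common attributes: R1 ∩ R2 = {C2, C3, C4}.
No dependency enlarges {C2, C3, C4}, so (C2, C3, C4)⁺ = {C2, C3, C4}.
The closure contains neither all of R1 = {C2, C3, C4, C5, C7} nor all of R2 = {C1, C2, C3, C4, C6}, so the common attributes are not a superkey of either fragment. The join is lossy.

No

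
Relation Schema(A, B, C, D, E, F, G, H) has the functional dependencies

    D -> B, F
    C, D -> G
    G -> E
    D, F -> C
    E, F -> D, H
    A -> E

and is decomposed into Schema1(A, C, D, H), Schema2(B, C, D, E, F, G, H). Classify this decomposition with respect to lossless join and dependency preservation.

lossless but not dependency-preserving

Lossless test: (C, D, H)⁺ = {B, C, D, E, F, G, H}, which contains all of one fragment — lossless.
Dependency preservation: the restricted closure of {A} across the fragments never reaches {E}, so A → E cannot be enforced without a join — not preserved.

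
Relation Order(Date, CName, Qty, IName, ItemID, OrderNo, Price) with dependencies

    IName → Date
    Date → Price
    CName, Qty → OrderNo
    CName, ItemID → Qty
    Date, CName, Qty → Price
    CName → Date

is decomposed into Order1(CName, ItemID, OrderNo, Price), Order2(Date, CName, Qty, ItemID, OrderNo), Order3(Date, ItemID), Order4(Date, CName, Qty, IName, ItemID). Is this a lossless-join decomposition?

Yes

Chase test. Columns are Date, CName, Qty, IName, ItemID, OrderNo, Price; row i has aⱼ where attribute j ∈ Orderi, else bᵢⱼ.
Initial tableau (one row per fragment):
  row 1: b11 a2 b13 b14 a5 a6 a7
  row 2: a1 a2 a3 b24 a5 a6 b27
  row 3: a1 b32 b33 b34 a5 b36 b37
  row 4: a1 a2 a3 a4 a5 b46 b47
Rows 2 and 3 agree on Date; apply Date→Price and equate their Price entries.
Rows 2 and 4 agree on Date; apply Date→Price and equate their Price entries.
Rows 2 and 4 agree on CName, Qty; apply CName, Qty→OrderNo and equate their OrderNo entries.
Rows 1 and 2 agree on CName, ItemID; apply CName, ItemID→Qty and equate their Qty entries.
Rows 1 and 2 agree on CName; apply CName→Date and equate their Date entries.
Rows 1 and 2 agree on Date; apply Date→Price and equate their Price entries.
Row 4 is now all distinguished symbols — the join is lossless.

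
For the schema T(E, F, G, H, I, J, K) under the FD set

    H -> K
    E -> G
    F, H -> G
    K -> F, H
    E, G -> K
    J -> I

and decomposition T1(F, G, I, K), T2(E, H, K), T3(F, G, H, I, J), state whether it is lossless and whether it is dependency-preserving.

Lossless test (chase): Rows 2 and 3 agree on H; apply H→K and equate their K entries. Rows 1 and 2 agree on K; apply K→F, H and equate their F, H entries. Rows 1 and 2 agree on F, H; apply F, H→G and equate their G entries. No row becomes fully distinguished — the join is lossy.
Dependency preservation: E → G; K → F, H; E, G → K are not contained in any single fragment, but the restricted closure of each left-hand side across the fragments still reaches the right-hand side; the remaining FDs each lie inside some fragment. All dependencies are preserved.

lossy but dependency-preserving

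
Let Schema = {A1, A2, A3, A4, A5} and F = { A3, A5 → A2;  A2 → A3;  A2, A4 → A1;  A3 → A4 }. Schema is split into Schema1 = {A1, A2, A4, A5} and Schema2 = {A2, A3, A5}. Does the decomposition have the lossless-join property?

Common attributes: Schema1 ∩ Schema2 = {A2, A5}.
Closure of {A2, A5}: A2 → A3 applies, adding A3; A3 → A4 applies, adding A4; A2, A4 → A1 applies, adding A1. So (A2, A5)⁺ = {A1, A2, A3, A4, A5}.
This closure contains every attribute of Schema1, so Schema1 ∩ Schema2 → Schema1. The join is lossless.

Yes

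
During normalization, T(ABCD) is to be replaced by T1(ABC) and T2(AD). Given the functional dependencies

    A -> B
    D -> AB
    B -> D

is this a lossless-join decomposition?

Yes

Common attributes: T1 ∩ T2 = {A}.
Closure of {A}: A → B applies, adding B; B → D applies, adding D. So (A)⁺ = {ABD}.
This closure contains every attribute of T2, so T1 ∩ T2 → T2. The join is lossless.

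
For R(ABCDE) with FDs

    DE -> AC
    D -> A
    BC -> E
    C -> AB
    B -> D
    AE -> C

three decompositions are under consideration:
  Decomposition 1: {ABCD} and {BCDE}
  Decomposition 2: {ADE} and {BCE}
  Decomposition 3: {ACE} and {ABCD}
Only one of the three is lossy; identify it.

Decomposition 1: common = {BCD}, closure = {ABCDE} → lossless.
Decomposition 2: common = {E}, closure = {E} → lossy.
Decomposition 3: common = {AC}, closure = {ABCDE} → lossless.

Decomposition 2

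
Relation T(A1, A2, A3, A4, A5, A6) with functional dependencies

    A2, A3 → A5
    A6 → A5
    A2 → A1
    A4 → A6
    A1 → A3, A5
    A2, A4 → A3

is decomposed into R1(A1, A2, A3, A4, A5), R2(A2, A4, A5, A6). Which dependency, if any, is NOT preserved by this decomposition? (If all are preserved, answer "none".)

none

A2, A3 → A5 lies within R1.
A6 → A5 lies within R2.
A2 → A1 lies within R1.
A4 → A6 lies within R2.
A1 → A3, A5 lies within R1.
A2, A4 → A3 lies within R1.
Every dependency is enforceable on the fragments, so the decomposition is dependency-preserving.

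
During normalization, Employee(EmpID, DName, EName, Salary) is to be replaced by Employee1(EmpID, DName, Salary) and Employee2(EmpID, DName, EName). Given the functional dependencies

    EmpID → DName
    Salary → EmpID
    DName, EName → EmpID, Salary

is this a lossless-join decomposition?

No

Common attributes: Employee1 ∩ Employee2 = {EmpID, DName}.
No dependency enlarges {EmpID, DName}, so (EmpID, DName)⁺ = {EmpID, DName}.
The closure contains neither all of Employee1 = {EmpID, DName, Salary} nor all of Employee2 = {EmpID, DName, EName}, so the common attributes are not a superkey of either fragment. The join is lossy.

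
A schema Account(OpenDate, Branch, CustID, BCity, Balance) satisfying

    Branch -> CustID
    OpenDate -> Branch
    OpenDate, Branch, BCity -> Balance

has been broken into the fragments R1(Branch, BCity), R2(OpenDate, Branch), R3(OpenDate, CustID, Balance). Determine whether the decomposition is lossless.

Chase test. Columns are OpenDate, Branch, CustID, BCity, Balance; row i has aⱼ where attribute j ∈ Ri, else bᵢⱼ.
Initial tableau (one row per fragment):
  row 1: b11 a2 b13 a4 b15
  row 2: a1 a2 b23 b24 b25
  row 3: a1 b32 a3 b34 a5
Rows 1 and 2 agree on Branch; apply Branch→CustID and equate their CustID entries.
Rows 2 and 3 agree on OpenDate; apply OpenDate→Branch and equate their Branch entries.
Rows 1 and 3 agree on Branch; apply Branch→CustID and equate their CustID entries.
No row becomes fully distinguished — the join is lossy.

No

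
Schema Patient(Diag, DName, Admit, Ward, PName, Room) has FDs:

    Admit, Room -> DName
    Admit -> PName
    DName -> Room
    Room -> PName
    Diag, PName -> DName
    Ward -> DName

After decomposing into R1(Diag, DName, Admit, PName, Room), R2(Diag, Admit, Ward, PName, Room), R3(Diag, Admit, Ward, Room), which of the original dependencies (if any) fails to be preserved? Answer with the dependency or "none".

Ward -> DName

Check Ward → DName: no single fragment contains all of {DName, Ward}, and the restricted closure of {Ward} across the fragments never reaches {DName}.
Admit, Room → DName is preserved.
Admit → PName is preserved.
DName → Room is preserved.
Room → PName is preserved.
Diag, PName → DName is preserved.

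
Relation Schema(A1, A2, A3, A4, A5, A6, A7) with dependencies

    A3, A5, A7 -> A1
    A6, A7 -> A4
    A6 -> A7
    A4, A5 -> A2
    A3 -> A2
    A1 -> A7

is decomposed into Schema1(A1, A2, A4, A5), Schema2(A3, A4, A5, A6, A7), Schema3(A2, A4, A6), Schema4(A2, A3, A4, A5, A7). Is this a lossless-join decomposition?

Chase test. Columns are A1, A2, A3, A4, A5, A6, A7; row i has aⱼ where attribute j ∈ Schemai, else bᵢⱼ.
Initial tableau (one row per fragment):
  row 1: a1 a2 b13 a4 a5 b16 b17
  row 2: b21 b22 a3 a4 a5 a6 a7
  row 3: b31 a2 b33 a4 b35 a6 b37
  row 4: b41 a2 a3 a4 a5 b46 a7
Rows 2 and 4 agree on A3, A5, A7; apply A3, A5, A7→A1 and equate their A1 entries.
Rows 2 and 3 agree on A6; apply A6→A7 and equate their A7 entries.
Rows 1 and 2 agree on A4, A5; apply A4, A5→A2 and equate their A2 entries.
No row becomes fully distinguished — the join is lossy.

No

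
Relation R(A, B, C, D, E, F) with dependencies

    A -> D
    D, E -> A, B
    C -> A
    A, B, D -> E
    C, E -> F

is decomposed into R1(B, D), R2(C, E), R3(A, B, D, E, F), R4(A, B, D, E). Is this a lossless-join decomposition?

No

Chase test. Columns are A, B, C, D, E, F; row i has aⱼ where attribute j ∈ Ri, else bᵢⱼ.
Initial tableau (one row per fragment):
  row 1: b11 a2 b13 a4 b15 b16
  row 2: b21 b22 a3 b24 a5 b26
  row 3: a1 a2 b33 a4 a5 a6
  row 4: a1 a2 b43 a4 a5 b46
No row becomes fully distinguished — the join is lossy.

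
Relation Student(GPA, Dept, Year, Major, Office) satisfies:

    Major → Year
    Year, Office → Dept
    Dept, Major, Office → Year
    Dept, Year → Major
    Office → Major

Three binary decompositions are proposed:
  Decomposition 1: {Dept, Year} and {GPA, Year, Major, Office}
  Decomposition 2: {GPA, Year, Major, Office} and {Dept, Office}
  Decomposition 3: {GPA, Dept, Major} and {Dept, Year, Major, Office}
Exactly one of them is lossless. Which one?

Decomposition 1: common = {Year}, closure = {Year} → lossy.
Decomposition 2: common = {Office}, closure = {Dept, Year, Major, Office} → lossless.
Decomposition 3: common = {Dept, Major}, closure = {Dept, Year, Major} → lossy.

Decomposition 2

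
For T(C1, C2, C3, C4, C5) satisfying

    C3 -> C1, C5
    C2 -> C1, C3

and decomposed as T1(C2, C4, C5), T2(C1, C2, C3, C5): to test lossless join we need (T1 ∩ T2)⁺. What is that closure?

C1, C2, C3, C5

T1 ∩ T2 = {C2, C5}.
C2 → C1, C3 applies, adding C1, C3
Closure: {C1, C2, C3, C5}.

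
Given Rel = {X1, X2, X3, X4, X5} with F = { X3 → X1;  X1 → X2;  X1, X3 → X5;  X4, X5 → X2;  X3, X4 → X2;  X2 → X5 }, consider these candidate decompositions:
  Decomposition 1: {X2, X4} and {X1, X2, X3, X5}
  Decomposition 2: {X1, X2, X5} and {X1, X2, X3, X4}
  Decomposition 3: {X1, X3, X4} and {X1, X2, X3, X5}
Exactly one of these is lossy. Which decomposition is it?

Decomposition 1: common = {X2}, closure = {X2, X5} → lossy.
Decomposition 2: common = {X1, X2}, closure = {X1, X2, X5} → lossless.
Decomposition 3: common = {X1, X3}, closure = {X1, X2, X3, X5} → lossless.

Decomposition 1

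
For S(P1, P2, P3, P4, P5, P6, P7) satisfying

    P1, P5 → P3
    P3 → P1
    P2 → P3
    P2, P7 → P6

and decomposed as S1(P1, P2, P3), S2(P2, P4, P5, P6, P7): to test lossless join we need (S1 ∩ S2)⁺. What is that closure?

S1 ∩ S2 = {P2}.
P2 → P3 applies, adding P3
P3 → P1 applies, adding P1
Closure: {P1, P2, P3}.

P1, P2, P3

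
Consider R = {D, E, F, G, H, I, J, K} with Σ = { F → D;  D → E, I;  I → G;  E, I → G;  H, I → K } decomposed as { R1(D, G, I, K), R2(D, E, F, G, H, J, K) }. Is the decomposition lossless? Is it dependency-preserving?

Lossless test: (D, G, K)⁺ = {D, E, G, I, K}, which contains all of one fragment — lossless.
Dependency preservation: the restricted closure of {H, I} across the fragments never reaches {K}, so H, I → K cannot be enforced without a join — not preserved.

lossless but not dependency-preserving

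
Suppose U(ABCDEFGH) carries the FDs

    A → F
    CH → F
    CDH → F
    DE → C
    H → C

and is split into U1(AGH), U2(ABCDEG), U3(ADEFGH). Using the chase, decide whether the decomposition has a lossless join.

No

Chase test. Columns are ABCDEFGH; row i has aⱼ where attribute j ∈ Ui, else bᵢⱼ.
Initial tableau (one row per fragment):
  row 1: a1 b12 b13 b14 b15 b16 a7 a8
  row 2: a1 a2 a3 a4 a5 b26 a7 b28
  row 3: a1 b32 b33 a4 a5 a6 a7 a8
Rows 1 and 2 agree on A; apply A→F and equate their F entries.
Rows 1 and 3 agree on A; apply A→F and equate their F entries.
Rows 2 and 3 agree on DE; apply DE→C and equate their C entries.
Rows 1 and 3 agree on H; apply H→C and equate their C entries.
No row becomes fully distinguished — the join is lossy.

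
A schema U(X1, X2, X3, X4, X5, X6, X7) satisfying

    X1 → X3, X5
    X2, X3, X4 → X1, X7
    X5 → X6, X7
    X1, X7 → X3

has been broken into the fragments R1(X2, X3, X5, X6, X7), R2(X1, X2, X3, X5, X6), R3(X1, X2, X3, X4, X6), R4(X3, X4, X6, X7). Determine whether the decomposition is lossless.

Chase test. Columns are X1, X2, X3, X4, X5, X6, X7; row i has aⱼ where attribute j ∈ Ri, else bᵢⱼ.
Initial tableau (one row per fragment):
  row 1: b11 a2 a3 b14 a5 a6 a7
  row 2: a1 a2 a3 b24 a5 a6 b27
  row 3: a1 a2 a3 a4 b35 a6 b37
  row 4: b41 b42 a3 a4 b45 a6 a7
Rows 2 and 3 agree on X1; apply X1→X3, X5 and equate their X3, X5 entries.
Rows 1 and 2 agree on X5; apply X5→X6, X7 and equate their X6, X7 entries.
Rows 1 and 3 agree on X5; apply X5→X6, X7 and equate their X6, X7 entries.
Row 3 is now all distinguished symbols — the join is lossless.

Yes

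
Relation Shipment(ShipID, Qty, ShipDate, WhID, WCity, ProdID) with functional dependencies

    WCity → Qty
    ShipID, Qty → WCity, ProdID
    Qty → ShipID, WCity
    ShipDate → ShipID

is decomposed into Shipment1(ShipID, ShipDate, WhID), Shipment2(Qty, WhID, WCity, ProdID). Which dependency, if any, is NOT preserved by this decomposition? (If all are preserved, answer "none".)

Qty → ShipID, WCity

Check Qty → ShipID, WCity: no single fragment contains all of {ShipID, Qty, WCity}, and the restricted closure of {Qty} across the fragments never reaches {ShipID, WCity}.
WCity → Qty is preserved.
ShipID, Qty → WCity, ProdID is preserved.
ShipDate → ShipID is preserved.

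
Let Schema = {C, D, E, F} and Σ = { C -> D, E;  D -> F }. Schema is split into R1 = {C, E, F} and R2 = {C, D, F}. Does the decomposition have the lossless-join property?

Common attributes: R1 ∩ R2 = {C, F}.
Closure of {C, F}: C → D, E applies, adding D, E. So (C, F)⁺ = {C, D, E, F}.
This closure contains every attribute of R1, so R1 ∩ R2 → R1. The join is lossless.

Yes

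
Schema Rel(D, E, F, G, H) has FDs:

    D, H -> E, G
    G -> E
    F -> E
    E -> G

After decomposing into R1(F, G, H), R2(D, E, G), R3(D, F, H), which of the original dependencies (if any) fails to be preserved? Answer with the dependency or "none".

Check D, H → E, G: no single fragment contains all of {D, E, G, H}, and the restricted closure of {D, H} across the fragments never reaches {E, G}.
G → E is preserved.
F → E is preserved.
E → G is preserved.

D, H -> E, G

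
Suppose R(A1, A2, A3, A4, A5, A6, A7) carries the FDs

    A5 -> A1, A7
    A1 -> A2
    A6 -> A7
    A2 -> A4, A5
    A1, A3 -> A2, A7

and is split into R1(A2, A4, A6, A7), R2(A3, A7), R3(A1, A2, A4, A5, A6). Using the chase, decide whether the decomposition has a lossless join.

No

Chase test. Columns are A1, A2, A3, A4, A5, A6, A7; row i has aⱼ where attribute j ∈ Ri, else bᵢⱼ.
Initial tableau (one row per fragment):
  row 1: b11 a2 b13 a4 b15 a6 a7
  row 2: b21 b22 a3 b24 b25 b26 a7
  row 3: a1 a2 b33 a4 a5 a6 b37
Rows 1 and 3 agree on A6; apply A6→A7 and equate their A7 entries.
Rows 1 and 3 agree on A2; apply A2→A4, A5 and equate their A4, A5 entries.
Rows 1 and 3 agree on A5; apply A5→A1, A7 and equate their A1, A7 entries.
No row becomes fully distinguished — the join is lossy.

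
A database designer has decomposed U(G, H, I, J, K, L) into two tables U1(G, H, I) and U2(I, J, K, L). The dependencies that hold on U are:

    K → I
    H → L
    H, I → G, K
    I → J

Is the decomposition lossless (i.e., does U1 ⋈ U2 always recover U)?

No

Common attributes: U1 ∩ U2 = {I}.
Closure of {I}: I → J applies, adding J. So (I)⁺ = {I, J}.
The closure contains neither all of U1 = {G, H, I} nor all of U2 = {I, J, K, L}, so the common attributes are not a superkey of either fragment. The join is lossy.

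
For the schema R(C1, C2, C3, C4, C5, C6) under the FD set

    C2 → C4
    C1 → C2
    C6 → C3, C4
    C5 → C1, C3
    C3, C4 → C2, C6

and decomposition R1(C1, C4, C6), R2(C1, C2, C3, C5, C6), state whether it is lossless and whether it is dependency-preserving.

lossless but not dependency-preserving

Lossless test: (C1, C6)⁺ = {C1, C2, C3, C4, C6}, which contains all of one fragment — lossless.
Dependency preservation: the restricted closure of {C2} across the fragments never reaches {C4}, so C2 → C4 cannot be enforced without a join — not preserved.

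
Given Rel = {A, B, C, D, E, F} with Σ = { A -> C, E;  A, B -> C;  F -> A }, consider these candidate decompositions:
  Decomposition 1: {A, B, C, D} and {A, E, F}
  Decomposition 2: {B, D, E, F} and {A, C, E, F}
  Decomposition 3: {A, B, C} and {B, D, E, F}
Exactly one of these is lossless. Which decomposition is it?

Decomposition 2

Decomposition 1: common = {A}, closure = {A, C, E} → lossy.
Decomposition 2: common = {E, F}, closure = {A, C, E, F} → lossless.
Decomposition 3: common = {B}, closure = {B} → lossy.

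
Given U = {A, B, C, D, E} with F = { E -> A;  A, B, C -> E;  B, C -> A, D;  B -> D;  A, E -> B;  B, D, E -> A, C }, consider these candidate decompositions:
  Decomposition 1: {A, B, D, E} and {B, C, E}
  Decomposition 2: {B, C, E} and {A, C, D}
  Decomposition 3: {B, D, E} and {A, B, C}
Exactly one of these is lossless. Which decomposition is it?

Decomposition 1: common = {B, E}, closure = {A, B, C, D, E} → lossless.
Decomposition 2: common = {C}, closure = {C} → lossy.
Decomposition 3: common = {B}, closure = {B, D} → lossy.

Decomposition 1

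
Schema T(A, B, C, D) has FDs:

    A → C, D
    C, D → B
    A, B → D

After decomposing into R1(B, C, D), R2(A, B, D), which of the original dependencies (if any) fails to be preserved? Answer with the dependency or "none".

A → C, D

Check A → C, D: no single fragment contains all of {A, C, D}, and the restricted closure of {A} across the fragments never reaches {C, D}.
C, D → B is preserved.
A, B → D is preserved.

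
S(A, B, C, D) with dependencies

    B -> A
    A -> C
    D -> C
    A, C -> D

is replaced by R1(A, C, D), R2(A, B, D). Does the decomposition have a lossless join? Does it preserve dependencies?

Lossless test: (A, D)⁺ = {A, C, D}, which contains all of one fragment — lossless.
Dependency preservation: every FD's attributes lie within a single fragment, so each can be enforced locally — preserved.

lossless and dependency-preserving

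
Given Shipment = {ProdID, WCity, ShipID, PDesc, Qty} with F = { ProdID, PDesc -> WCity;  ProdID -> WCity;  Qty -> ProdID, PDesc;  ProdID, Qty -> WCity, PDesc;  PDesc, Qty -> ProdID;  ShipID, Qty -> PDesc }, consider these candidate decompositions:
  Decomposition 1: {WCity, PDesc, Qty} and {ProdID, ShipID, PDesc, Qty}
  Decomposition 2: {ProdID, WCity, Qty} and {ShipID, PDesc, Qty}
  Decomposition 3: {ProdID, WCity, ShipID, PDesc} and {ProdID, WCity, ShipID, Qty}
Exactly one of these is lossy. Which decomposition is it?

Decomposition 1: common = {PDesc, Qty}, closure = {ProdID, WCity, PDesc, Qty} → lossless.
Decomposition 2: common = {Qty}, closure = {ProdID, WCity, PDesc, Qty} → lossless.
Decomposition 3: common = {ProdID, WCity, ShipID}, closure = {ProdID, WCity, ShipID} → lossy.

Decomposition 3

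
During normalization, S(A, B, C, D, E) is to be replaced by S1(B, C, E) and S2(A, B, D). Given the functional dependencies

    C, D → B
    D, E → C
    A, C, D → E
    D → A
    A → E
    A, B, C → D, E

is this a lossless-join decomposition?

No

Common attributes: S1 ∩ S2 = {B}.
No dependency enlarges {B}, so (B)⁺ = {B}.
The closure contains neither all of S1 = {B, C, E} nor all of S2 = {A, B, D}, so the common attributes are not a superkey of either fragment. The join is lossy.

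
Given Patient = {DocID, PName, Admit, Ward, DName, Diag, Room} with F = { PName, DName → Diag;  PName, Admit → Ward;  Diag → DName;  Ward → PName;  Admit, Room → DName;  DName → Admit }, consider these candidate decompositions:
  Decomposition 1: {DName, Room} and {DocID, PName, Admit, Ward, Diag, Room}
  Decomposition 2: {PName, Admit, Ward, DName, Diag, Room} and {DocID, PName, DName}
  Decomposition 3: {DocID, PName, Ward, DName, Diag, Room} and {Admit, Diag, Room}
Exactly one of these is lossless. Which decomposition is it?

Decomposition 3

Decomposition 1: common = {Room}, closure = {Room} → lossy.
Decomposition 2: common = {PName, DName}, closure = {PName, Admit, Ward, DName, Diag} → lossy.
Decomposition 3: common = {Diag, Room}, closure = {Admit, DName, Diag, Room} → lossless.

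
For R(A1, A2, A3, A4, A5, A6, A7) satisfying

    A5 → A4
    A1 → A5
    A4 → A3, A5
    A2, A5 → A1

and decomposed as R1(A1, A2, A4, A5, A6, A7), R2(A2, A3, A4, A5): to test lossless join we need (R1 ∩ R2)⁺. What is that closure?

A1, A2, A3, A4, A5

R1 ∩ R2 = {A2, A4, A5}.
A4 → A3, A5 applies, adding A3
A2, A5 → A1 applies, adding A1
Closure: {A1, A2, A3, A4, A5}.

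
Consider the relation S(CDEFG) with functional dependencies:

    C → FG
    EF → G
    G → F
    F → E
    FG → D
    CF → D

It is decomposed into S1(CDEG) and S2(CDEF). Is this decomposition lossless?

Yes

Common attributes: S1 ∩ S2 = {CDE}.
Closure of {CDE}: C → FG applies, adding FG. So (CDE)⁺ = {CDEFG}.
This closure contains every attribute of S1, so S1 ∩ S2 → S1. The join is lossless.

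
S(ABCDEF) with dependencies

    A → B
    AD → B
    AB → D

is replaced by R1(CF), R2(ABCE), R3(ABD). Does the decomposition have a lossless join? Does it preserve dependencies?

Lossless test (chase): Rows 2 and 3 agree on AB; apply AB→D and equate their D entries. No row becomes fully distinguished — the join is lossy.
Dependency preservation: every FD's attributes lie within a single fragment, so each can be enforced locally — preserved.

lossy but dependency-preserving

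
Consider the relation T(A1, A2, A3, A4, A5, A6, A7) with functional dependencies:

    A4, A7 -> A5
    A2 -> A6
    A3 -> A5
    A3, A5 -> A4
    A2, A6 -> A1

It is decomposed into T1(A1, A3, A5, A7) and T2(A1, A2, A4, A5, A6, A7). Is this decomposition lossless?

No

Common attributes: T1 ∩ T2 = {A1, A5, A7}.
No dependency enlarges {A1, A5, A7}, so (A1, A5, A7)⁺ = {A1, A5, A7}.
The closure contains neither all of T1 = {A1, A3, A5, A7} nor all of T2 = {A1, A2, A4, A5, A6, A7}, so the common attributes are not a superkey of either fragment. The join is lossy.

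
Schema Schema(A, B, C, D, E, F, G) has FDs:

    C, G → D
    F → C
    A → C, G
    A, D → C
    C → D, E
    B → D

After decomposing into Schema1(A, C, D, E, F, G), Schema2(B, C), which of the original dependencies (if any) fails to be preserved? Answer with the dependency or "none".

Check B → D: no single fragment contains all of {B, D}, and the restricted closure of {B} across the fragments never reaches {D}.
C, G → D is preserved.
F → C is preserved.
A → C, G is preserved.
A, D → C is preserved.
C → D, E is preserved.

B → D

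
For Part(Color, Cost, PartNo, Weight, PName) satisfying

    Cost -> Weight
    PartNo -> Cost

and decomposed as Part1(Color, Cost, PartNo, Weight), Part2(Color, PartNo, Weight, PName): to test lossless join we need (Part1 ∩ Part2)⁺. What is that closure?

Part1 ∩ Part2 = {Color, PartNo, Weight}.
PartNo → Cost applies, adding Cost
Closure: {Color, Cost, PartNo, Weight}.

Color, Cost, PartNo, Weight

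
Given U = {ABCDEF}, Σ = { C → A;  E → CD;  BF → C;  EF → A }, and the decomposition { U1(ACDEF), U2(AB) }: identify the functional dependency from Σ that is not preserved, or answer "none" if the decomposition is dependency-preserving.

Check BF → C: no single fragment contains all of {BCF}, and the restricted closure of {BF} across the fragments never reaches {C}.
C → A is preserved.
E → CD is preserved.
EF → A is preserved.

BF → C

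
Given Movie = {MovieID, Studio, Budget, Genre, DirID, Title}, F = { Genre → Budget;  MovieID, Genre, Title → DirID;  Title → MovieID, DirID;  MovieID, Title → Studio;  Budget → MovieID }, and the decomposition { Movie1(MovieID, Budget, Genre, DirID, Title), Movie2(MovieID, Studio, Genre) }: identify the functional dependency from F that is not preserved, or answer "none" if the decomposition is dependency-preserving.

Check MovieID, Title → Studio: no single fragment contains all of {MovieID, Studio, Title}, and the restricted closure of {MovieID, Title} across the fragments never reaches {Studio}.
Genre → Budget is preserved.
MovieID, Genre, Title → DirID is preserved.
Title → MovieID, DirID is preserved.
Budget → MovieID is preserved.

MovieID, Title → Studio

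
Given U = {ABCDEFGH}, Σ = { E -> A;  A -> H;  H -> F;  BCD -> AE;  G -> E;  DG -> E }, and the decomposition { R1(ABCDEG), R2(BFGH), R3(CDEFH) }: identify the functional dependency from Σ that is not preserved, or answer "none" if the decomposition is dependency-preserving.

Check A → H: no single fragment contains all of {AH}, and the restricted closure of {A} across the fragments never reaches {H}.
E → A is preserved.
H → F is preserved.
BCD → AE is preserved.
G → E is preserved.
DG → E is preserved.

A -> H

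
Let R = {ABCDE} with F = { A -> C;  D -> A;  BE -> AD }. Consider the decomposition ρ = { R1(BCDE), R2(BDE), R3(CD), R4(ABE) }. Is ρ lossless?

Chase test. Columns are ABCDE; row i has aⱼ where attribute j ∈ Ri, else bᵢⱼ.
Initial tableau (one row per fragment):
  row 1: b11 a2 a3 a4 a5
  row 2: b21 a2 b23 a4 a5
  row 3: b31 b32 a3 a4 b35
  row 4: a1 a2 b43 b44 a5
Rows 1 and 2 agree on D; apply D→A and equate their A entries.
Rows 1 and 3 agree on D; apply D→A and equate their A entries.
Rows 1 and 4 agree on BE; apply BE→AD and equate their AD entries.
Rows 1 and 2 agree on A; apply A→C and equate their C entries.
Rows 1 and 4 agree on A; apply A→C and equate their C entries.
Row 1 is now all distinguished symbols — the join is lossless.

Yes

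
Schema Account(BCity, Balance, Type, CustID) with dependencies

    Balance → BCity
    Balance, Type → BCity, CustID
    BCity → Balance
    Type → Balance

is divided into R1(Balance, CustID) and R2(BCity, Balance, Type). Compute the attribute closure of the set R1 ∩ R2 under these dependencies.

R1 ∩ R2 = {Balance}.
Balance → BCity applies, adding BCity
Closure: {BCity, Balance}.

BCity, Balance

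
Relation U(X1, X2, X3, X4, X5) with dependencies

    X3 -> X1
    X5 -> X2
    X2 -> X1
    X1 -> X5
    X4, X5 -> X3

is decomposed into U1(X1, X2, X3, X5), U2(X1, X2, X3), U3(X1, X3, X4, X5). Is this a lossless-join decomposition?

Chase test. Columns are X1, X2, X3, X4, X5; row i has aⱼ where attribute j ∈ Ui, else bᵢⱼ.
Initial tableau (one row per fragment):
  row 1: a1 a2 a3 b14 a5
  row 2: a1 a2 a3 b24 b25
  row 3: a1 b32 a3 a4 a5
Rows 1 and 3 agree on X5; apply X5→X2 and equate their X2 entries.
Rows 1 and 2 agree on X1; apply X1→X5 and equate their X5 entries.
Row 3 is now all distinguished symbols — the join is lossless.

Yes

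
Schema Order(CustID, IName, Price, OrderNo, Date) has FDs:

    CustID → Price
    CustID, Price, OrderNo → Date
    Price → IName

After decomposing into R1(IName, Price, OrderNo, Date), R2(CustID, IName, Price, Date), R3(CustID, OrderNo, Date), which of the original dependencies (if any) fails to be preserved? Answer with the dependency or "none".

none

CustID → Price lies within R2.
CustID, Price, OrderNo → Date: restricted closure across fragments reaches Date.
Price → IName lies within R1.
Every dependency is enforceable on the fragments, so the decomposition is dependency-preserving.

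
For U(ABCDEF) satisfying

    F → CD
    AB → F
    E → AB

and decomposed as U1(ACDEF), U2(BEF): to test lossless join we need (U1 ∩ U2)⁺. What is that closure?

ABCDEF

U1 ∩ U2 = {EF}.
F → CD applies, adding CD
E → AB applies, adding AB
Closure: {ABCDEF}.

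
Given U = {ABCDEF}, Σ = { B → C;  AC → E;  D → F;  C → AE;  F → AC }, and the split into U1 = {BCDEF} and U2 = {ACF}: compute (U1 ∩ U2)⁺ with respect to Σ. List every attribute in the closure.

U1 ∩ U2 = {CF}.
C → AE applies, adding AE
Closure: {ACEF}.

ACEF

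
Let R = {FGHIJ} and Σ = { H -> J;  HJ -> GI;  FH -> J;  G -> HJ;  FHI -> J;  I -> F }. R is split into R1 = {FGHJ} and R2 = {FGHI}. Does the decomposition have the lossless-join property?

Yes

Common attributes: R1 ∩ R2 = {FGH}.
Closure of {FGH}: H → J applies, adding J; HJ → GI applies, adding I. So (FGH)⁺ = {FGHIJ}.
This closure contains every attribute of R1, so R1 ∩ R2 → R1. The join is lossless.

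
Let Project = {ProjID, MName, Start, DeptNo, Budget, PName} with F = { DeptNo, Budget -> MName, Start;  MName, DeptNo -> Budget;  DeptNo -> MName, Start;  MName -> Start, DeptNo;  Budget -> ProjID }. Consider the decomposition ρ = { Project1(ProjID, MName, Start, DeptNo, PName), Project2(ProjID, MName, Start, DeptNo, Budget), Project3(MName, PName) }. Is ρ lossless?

Yes

Chase test. Columns are ProjID, MName, Start, DeptNo, Budget, PName; row i has aⱼ where attribute j ∈ Projecti, else bᵢⱼ.
Initial tableau (one row per fragment):
  row 1: a1 a2 a3 a4 b15 a6
  row 2: a1 a2 a3 a4 a5 b26
  row 3: b31 a2 b33 b34 b35 a6
Rows 1 and 2 agree on MName, DeptNo; apply MName, DeptNo→Budget and equate their Budget entries.
Rows 1 and 3 agree on MName; apply MName→Start, DeptNo and equate their Start, DeptNo entries.
Rows 1 and 3 agree on MName, DeptNo; apply MName, DeptNo→Budget and equate their Budget entries.
Rows 1 and 3 agree on Budget; apply Budget→ProjID and equate their ProjID entries.
Row 1 is now all distinguished symbols — the join is lossless.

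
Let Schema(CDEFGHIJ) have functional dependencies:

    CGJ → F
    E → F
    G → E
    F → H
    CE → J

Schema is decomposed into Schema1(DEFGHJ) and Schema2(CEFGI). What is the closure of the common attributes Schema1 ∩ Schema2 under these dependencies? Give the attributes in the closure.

EFGH

Schema1 ∩ Schema2 = {EFG}.
F → H applies, adding H
Closure: {EFGH}.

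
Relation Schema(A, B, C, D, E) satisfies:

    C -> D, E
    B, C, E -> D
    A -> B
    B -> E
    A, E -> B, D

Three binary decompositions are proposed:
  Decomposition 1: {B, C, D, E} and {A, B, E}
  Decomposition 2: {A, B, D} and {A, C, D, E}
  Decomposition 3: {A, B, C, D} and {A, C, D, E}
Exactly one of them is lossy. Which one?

Decomposition 1

Decomposition 1: common = {B, E}, closure = {B, E} → lossy.
Decomposition 2: common = {A, D}, closure = {A, B, D, E} → lossless.
Decomposition 3: common = {A, C, D}, closure = {A, B, C, D, E} → lossless.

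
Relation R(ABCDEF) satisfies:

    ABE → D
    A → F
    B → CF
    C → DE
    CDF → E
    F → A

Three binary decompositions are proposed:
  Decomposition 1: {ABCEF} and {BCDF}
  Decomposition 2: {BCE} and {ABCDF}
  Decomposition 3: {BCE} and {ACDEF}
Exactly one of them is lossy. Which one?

Decomposition 1: common = {BCF}, closure = {ABCDEF} → lossless.
Decomposition 2: common = {BC}, closure = {ABCDEF} → lossless.
Decomposition 3: common = {CE}, closure = {CDE} → lossy.

Decomposition 3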